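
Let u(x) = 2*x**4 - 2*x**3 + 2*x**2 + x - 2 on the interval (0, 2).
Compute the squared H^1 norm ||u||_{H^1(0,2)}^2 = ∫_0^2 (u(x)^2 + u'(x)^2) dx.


||u||_{H^1}^2 = 256222/315

The H^1 norm (squared) on an interval (0, L) is
  ||u||_{H^1}^2 = ∫_0^L u(x)^2 dx + ∫_0^L u'(x)^2 dx.
Compute u'(x) = 8*x**3 - 6*x**2 + 4*x + 1.
Then u(x)^2 = 4*x**8 - 8*x**7 + 12*x**6 - 4*x**5 - 8*x**4 + 12*x**3 - 7*x**2 - 4*x + 4 and u'(x)^2 = 64*x**6 - 96*x**5 + 100*x**4 - 32*x**3 + 4*x**2 + 8*x + 1.
Integrate each monomial from 0 to 2 using ∫_0^2 c·x^n dx = c·2^(n+1)/(n+1):
  ∫_0^2 u(x)^2 dx = ∫_0^2 (4*x^8 - 8*x^7 + 12*x^6 - 4*x^5 - 8*x^4 + 12*x^3 - 7*x^2 - 4*x + 4) dx. Term by term:
    ∫_0^2 4*x^8 dx = 2048/9;  ∫_0^2 -8*x^7 dx = -256;  ∫_0^2 12*x^6 dx = 1536/7;
    ∫_0^2 -4*x^5 dx = -128/3;  ∫_0^2 -8*x^4 dx = -256/5;  ∫_0^2 12*x^3 dx = 48;
    ∫_0^2 -7*x^2 dx = -56/3;  ∫_0^2 -4*x dx = -8;  ∫_0^2 4 dx = 8.
  Sum: 2048/9 − 256 + 1536/7 − 128/3 − 256/5 + 48 − 56/3 − 8 + 8 = 39832/315.
  ∫_0^2 u'(x)^2 dx = ∫_0^2 (64*x^6 - 96*x^5 + 100*x^4 - 32*x^3 + 4*x^2 + 8*x + 1) dx. Term by term:
    ∫_0^2 64*x^6 dx = 8192/7;  ∫_0^2 -96*x^5 dx = -1024;  ∫_0^2 100*x^4 dx = 640;
    ∫_0^2 -32*x^3 dx = -128;  ∫_0^2 4*x^2 dx = 32/3;  ∫_0^2 8*x dx = 16;
    ∫_0^2 1 dx = 2.
  Sum: 8192/7 − 1024 + 640 − 128 + 32/3 + 16 + 2 = 14426/21.
Adding: ||u||_{H^1}^2 = 39832/315 + 14426/21 = 256222/315.


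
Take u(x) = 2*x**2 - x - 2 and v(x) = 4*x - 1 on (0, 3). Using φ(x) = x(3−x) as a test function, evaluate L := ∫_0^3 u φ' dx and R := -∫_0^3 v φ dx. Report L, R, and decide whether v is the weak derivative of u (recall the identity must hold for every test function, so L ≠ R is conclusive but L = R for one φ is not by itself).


LHS = -45/2, RHS = -45/2. Yes, v = u' weakly.

u(x) = 2*x**2 - x - 2, classical derivative u'(x) = 4*x - 1.
φ(x) = x(3−x), so φ'(x) = 3 - 2*x.
Note φ(0) = φ(3) = 0, so the boundary term u·φ vanishes.
LHS = ∫_0^3 u(x) φ'(x) dx = ∫_0^3 (-4*x^3 + 8*x^2 + x - 6) dx. Term by term:
  ∫_0^3 -4*x^3 dx = -81;  ∫_0^3 8*x^2 dx = 72;  ∫_0^3 x dx = 9/2;
  ∫_0^3 -6 dx = -18.
Sum: -81 + 72 + 9/2 − 18 = -45/2.
So LHS = -45/2.
∫_0^3 v(x) φ(x) dx = ∫_0^3 (-4*x^3 + 13*x^2 - 3*x) dx. Term by term:
  ∫_0^3 -4*x^3 dx = -81;  ∫_0^3 13*x^2 dx = 117;  ∫_0^3 -3*x dx = -27/2.
Sum: -81 + 117 − 27/2 = 45/2.
So RHS = -∫_0^3 v(x) φ(x) dx = -45/2.
LHS = RHS, so the identity holds for this test φ.
Moreover u is smooth here and v(x) = u'(x) = 4*x - 1 pointwise, so the identity holds for every test function. Hence v is the weak derivative of u.


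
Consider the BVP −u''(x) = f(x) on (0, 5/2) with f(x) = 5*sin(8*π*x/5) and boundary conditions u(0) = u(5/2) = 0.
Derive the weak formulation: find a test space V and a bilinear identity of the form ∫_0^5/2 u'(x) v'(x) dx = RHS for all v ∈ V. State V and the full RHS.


V = H^1_0(0, 5/2) (so v(0) = v(5/2) = 0); weak form: ∫_0^5/2 u'v' dx = ∫_0^5/2 (5*sin(8*π*x/5)) v dx for all v ∈ V.

Multiply both sides by a test function v and integrate from 0 to 5/2:
  ∫_0^5/2 −u''(x) v(x) dx = ∫_0^5/2 f(x) v(x) dx.
Integrate the LHS by parts once:
  ∫_0^5/2 −u'' v dx = −[u'(x) v(x)]_0^5/2 + ∫_0^5/2 u'(x) v'(x) dx.
Thus ∫_0^5/2 u'(x) v'(x) dx = ∫_0^5/2 f(x) v(x) dx + [u'(x) v(x)]_0^5/2.
Choose V so that boundary terms are either known or forced to vanish.
u is Dirichlet: u(0) = u(5/2) = 0. Let V = H^1_0(0, 5/2); then v(0) = v(5/2) = 0, and [u' v]_0^5/2 = 0.
Weak formulation: find u (satisfying any essential BC) such that ∫_0^5/2 u'(x) v'(x) dx = ∫_0^5/2 f v dx for all v ∈ V.
Substituting f(x) = 5*sin(8*π*x/5), the right-hand side is ∫_0^5/2 (5*sin(8*π*x/5)) v dx.


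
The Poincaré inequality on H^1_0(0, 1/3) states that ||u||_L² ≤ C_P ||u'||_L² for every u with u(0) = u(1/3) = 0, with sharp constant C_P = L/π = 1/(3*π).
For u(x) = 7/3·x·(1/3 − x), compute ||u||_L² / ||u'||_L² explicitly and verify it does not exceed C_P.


||u||_L² / ||u'||_L² = sqrt(10)/30 < C_P = 1/(3*π).

u(x) = 7/3·x·(1/3 − x), so u'(x) = 7/9 - 14*x/3.
u(x) = 7/3·x·(1/3 − x) vanishes at x = 0 and x = 1/3, so u ∈ H^1_0(0, 1/3). Differentiate via the product rule and integrate the resulting polynomials term by term.
  ∫_0^1/3 u² dx = ∫_0^1/3 (49*x^4/9 - 98*x^3/27 + 49*x^2/81) dx. Term by term:
    ∫_0^1/3 49*x^4/9 dx = 49/10935;  ∫_0^1/3 -98*x^3/27 dx = -49/4374;  ∫_0^1/3 49*x^2/81 dx = 49/6561.
  Sum: 49/10935 − 49/4374 + 49/6561 = 49/65610.
  ∫_0^1/3 (u')² dx = ∫_0^1/3 (196*x^2/9 - 196*x/27 + 49/81) dx. Term by term:
    ∫_0^1/3 196*x^2/9 dx = 196/729;  ∫_0^1/3 -196*x/27 dx = -98/243;  ∫_0^1/3 49/81 dx = 49/243.
  Sum: 196/729 − 98/243 + 49/243 = 49/729.
∫_0^1/3 u² dx = 49/65610, so ||u||_L² = 7*sqrt(10)/810.
∫_0^1/3 (u')² dx = 49/729, so ||u'||_L² = 7/27.
Ratio ||u||_L² / ||u'||_L² = sqrt(10)/30.
Sharp Poincaré constant on H^1_0(0, 1/3) is C_P = L/π = 1/(3*π), achieved by sin(3*π·x).
A polynomial bump cannot attain the sharp Poincaré constant (only the first sine eigenfunction does), so the ratio is strictly less than C_P, consistent with ||u||_L² ≤ C_P ||u'||_L².


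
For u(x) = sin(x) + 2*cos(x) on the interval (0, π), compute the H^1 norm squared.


||u||_{H^1(0,π)}^2 = 5*π

u'(x) = -2*sin(x) + cos(x).
Expand u² and (u')² and integrate term by term on (0, π), using: for integers n ≥ 1, ∫_0^π sin²(nx) dx = ∫_0^π cos²(nx) dx = π/2; for n ≠ n', ∫_0^π sin(nx)sin(n'x) dx = ∫_0^π cos(nx)cos(n'x) dx = 0; and by product-to-sum, ∫_0^π sin(nx)cos(n'x) dx = ½∫_0^π [sin((n+n')x) + sin((n−n')x)] dx, which is 0 when n+n' is even and 2n/(n²−n'²) when n+n' is odd (it need not vanish on (0, π)).
  u² squared terms: (2)²·∫cos(x)² dx = 4·π/2 = 2*π;  (1)²·∫sin(x)² dx = 1·π/2 = π/2.
  u² cross terms: 2·(2)·(1)·∫cos(x)·sin(x) dx = 4·(0) = 0.
  So ∫_0^π u² dx = 2*π + π/2 + 0 = 5*π/2.
  (u')² squared terms: (-2)²·∫sin(x)² dx = 4·π/2 = 2*π;  (1)²·∫cos(x)² dx = 1·π/2 = π/2.
  (u')² cross terms: 2·(-2)·(1)·∫sin(x)·cos(x) dx = -4·(0) = 0.
  So ∫_0^π (u')² dx = 2*π + π/2 + 0 = 5*π/2.
||u||_{H^1}^2 = (5*π/2) + (5*π/2) = 5*π.


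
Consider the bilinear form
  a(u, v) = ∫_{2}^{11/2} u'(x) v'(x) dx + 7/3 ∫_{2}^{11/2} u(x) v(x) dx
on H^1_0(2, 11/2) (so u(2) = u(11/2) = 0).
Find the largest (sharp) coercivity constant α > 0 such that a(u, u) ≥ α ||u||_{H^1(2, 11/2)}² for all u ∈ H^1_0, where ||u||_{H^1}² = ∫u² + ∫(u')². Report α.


α = 1

Coercivity of a(·,·) on H^1_0(2, 11/2) means a(u, u) ≥ α ||u||_{H^1}² for every u ∈ H^1_0.
The interval has length L = 7/2, and Poincaré/coercivity depend only on L. Here a(u, u) = ∫(u')² + (7/3)·∫u².
Here c = 7/3 ≥ 1, so a(u,u) = ∫(u')² + c∫u² ≥ ∫(u')² + ∫u² = ||u||_{H^1}², i.e. α = 1 works. No larger α is possible: a(u,u) ≥ α||u||_{H^1}² means (1−α)∫(u')² ≥ (α−c)∫u², and for the modes u_n = sin(nπ(x−x₀)/L) (x₀ the left endpoint) one has ∫u_n²/∫(u_n')² = (L/(nπ))² → 0, so a(u_n,u_n)/||u_n||_{H^1}² → 1. Hence the optimal constant is α = 1.
Therefore α = 1.


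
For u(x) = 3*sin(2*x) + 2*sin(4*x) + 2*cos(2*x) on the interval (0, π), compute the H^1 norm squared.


||u||_{H^1(0,π)}^2 = 133*π/2

u'(x) = -4*sin(2*x) + 6*cos(2*x) + 8*cos(4*x).
Expand u² and (u')² and integrate term by term on (0, π), using: for integers n ≥ 1, ∫_0^π sin²(nx) dx = ∫_0^π cos²(nx) dx = π/2; for n ≠ n', ∫_0^π sin(nx)sin(n'x) dx = ∫_0^π cos(nx)cos(n'x) dx = 0; and by product-to-sum, ∫_0^π sin(nx)cos(n'x) dx = ½∫_0^π [sin((n+n')x) + sin((n−n')x)] dx, which is 0 when n+n' is even and 2n/(n²−n'²) when n+n' is odd (it need not vanish on (0, π)).
  u² squared terms: (2)²·∫cos(2x)² dx = 4·π/2 = 2*π;  (2)²·∫sin(4x)² dx = 4·π/2 = 2*π;  (3)²·∫sin(2x)² dx = 9·π/2 = 9*π/2.
  u² cross terms: 2·(2)·(2)·∫cos(2x)·sin(4x) dx = 8·(0) = 0;  2·(2)·(3)·∫cos(2x)·sin(2x) dx = 12·(0) = 0;  2·(2)·(3)·∫sin(4x)·sin(2x) dx = 12·(0) = 0.
  So ∫_0^π u² dx = 2*π + 2*π + 9*π/2 + 0 + 0 + 0 = 17*π/2.
  (u')² squared terms: (-4)²·∫sin(2x)² dx = 16·π/2 = 8*π;  (6)²·∫cos(2x)² dx = 36·π/2 = 18*π;  (8)²·∫cos(4x)² dx = 64·π/2 = 32*π.
  (u')² cross terms: 2·(-4)·(6)·∫sin(2x)·cos(2x) dx = -48·(0) = 0;  2·(-4)·(8)·∫sin(2x)·cos(4x) dx = -64·(0) = 0;  2·(6)·(8)·∫cos(2x)·cos(4x) dx = 96·(0) = 0.
  So ∫_0^π (u')² dx = 8*π + 18*π + 32*π + 0 + 0 + 0 = 58*π.
||u||_{H^1}^2 = (17*π/2) + (58*π) = 133*π/2.


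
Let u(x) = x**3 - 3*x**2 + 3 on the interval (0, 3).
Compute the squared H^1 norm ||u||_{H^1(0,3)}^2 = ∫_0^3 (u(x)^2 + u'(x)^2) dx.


||u||_{H^1}^2 = 2781/70

The H^1 norm (squared) on an interval (0, L) is
  ||u||_{H^1}^2 = ∫_0^L u(x)^2 dx + ∫_0^L u'(x)^2 dx.
Compute u'(x) = 3*x**2 - 6*x.
Then u(x)^2 = x**6 - 6*x**5 + 9*x**4 + 6*x**3 - 18*x**2 + 9 and u'(x)^2 = 9*x**4 - 36*x**3 + 36*x**2.
Integrate each monomial from 0 to 3 using ∫_0^3 c·x^n dx = c·3^(n+1)/(n+1):
  ∫_0^3 u(x)^2 dx = ∫_0^3 (x^6 - 6*x^5 + 9*x^4 + 6*x^3 - 18*x^2 + 9) dx. Term by term:
    ∫_0^3 x^6 dx = 2187/7;  ∫_0^3 -6*x^5 dx = -729;  ∫_0^3 9*x^4 dx = 2187/5;
    ∫_0^3 6*x^3 dx = 243/2;  ∫_0^3 -18*x^2 dx = -162;  ∫_0^3 9 dx = 27.
  Sum: 2187/7 − 729 + 2187/5 + 243/2 − 162 + 27 = 513/70.
  ∫_0^3 u'(x)^2 dx = ∫_0^3 (9*x^4 - 36*x^3 + 36*x^2) dx. Term by term:
    ∫_0^3 9*x^4 dx = 2187/5;  ∫_0^3 -36*x^3 dx = -729;  ∫_0^3 36*x^2 dx = 324.
  Sum: 2187/5 − 729 + 324 = 162/5.
Adding: ||u||_{H^1}^2 = 513/70 + 162/5 = 2781/70.


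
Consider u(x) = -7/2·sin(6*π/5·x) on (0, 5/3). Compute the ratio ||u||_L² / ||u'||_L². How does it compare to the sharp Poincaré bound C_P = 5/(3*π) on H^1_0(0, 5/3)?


||u||_L² / ||u'||_L² = 5/(6*π) < C_P = 5/(3*π).

u(x) = -7/2·sin(6*π/5·x), so u'(x) = -21*π*cos(6*π*x/5)/5.
Writing u(x) = A·sin(kπx/L) with A = -7/2 and k = 2, use ∫_0^L sin²(kπx/L) dx = L/2 and ∫_0^L cos²(kπx/L) dx = L/2.
u² = 49/4·sin²(6*π/5·x) and (u')² = 441*π^2/25·cos²(6*π/5·x), and each of sin², cos² integrates to L/2 = 5/6 over (0, 5/3).
∫_0^5/3 u² dx = 245/24, so ||u||_L² = 7*sqrt(30)/12.
∫_0^5/3 (u')² dx = 147*π^2/10, so ||u'||_L² = 7*sqrt(30)*π/10.
Ratio ||u||_L² / ||u'||_L² = 5/(6*π).
Sharp Poincaré constant on H^1_0(0, 5/3) is C_P = L/π = 5/(3*π), achieved by sin(3*π/5·x).
This is the k = 2 harmonic; the ratio L/(kπ) is strictly less than C_P = L/π, consistent with the sharp inequality ||u||_L² ≤ C_P ||u'||_L².


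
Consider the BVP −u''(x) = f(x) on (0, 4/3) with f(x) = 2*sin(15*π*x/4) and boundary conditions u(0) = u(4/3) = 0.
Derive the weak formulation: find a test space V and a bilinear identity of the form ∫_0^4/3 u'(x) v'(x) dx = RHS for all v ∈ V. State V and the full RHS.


V = H^1_0(0, 4/3) (so v(0) = v(4/3) = 0); weak form: ∫_0^4/3 u'v' dx = ∫_0^4/3 (2*sin(15*π*x/4)) v dx for all v ∈ V.

Multiply both sides by a test function v and integrate from 0 to 4/3:
  ∫_0^4/3 −u''(x) v(x) dx = ∫_0^4/3 f(x) v(x) dx.
Integrate the LHS by parts once:
  ∫_0^4/3 −u'' v dx = −[u'(x) v(x)]_0^4/3 + ∫_0^4/3 u'(x) v'(x) dx.
Thus ∫_0^4/3 u'(x) v'(x) dx = ∫_0^4/3 f(x) v(x) dx + [u'(x) v(x)]_0^4/3.
Choose V so that boundary terms are either known or forced to vanish.
u is Dirichlet: u(0) = u(4/3) = 0. Let V = H^1_0(0, 4/3); then v(0) = v(4/3) = 0, and [u' v]_0^4/3 = 0.
Weak formulation: find u (satisfying any essential BC) such that ∫_0^4/3 u'(x) v'(x) dx = ∫_0^4/3 f v dx for all v ∈ V.
Substituting f(x) = 2*sin(15*π*x/4), the right-hand side is ∫_0^4/3 (2*sin(15*π*x/4)) v dx.


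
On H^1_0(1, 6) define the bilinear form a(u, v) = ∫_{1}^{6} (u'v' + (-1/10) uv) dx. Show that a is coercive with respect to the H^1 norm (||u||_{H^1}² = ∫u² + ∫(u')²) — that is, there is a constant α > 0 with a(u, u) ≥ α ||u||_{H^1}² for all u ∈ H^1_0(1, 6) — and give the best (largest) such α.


α = (-5/2 + π^2)/(π^2 + 25)

Coercivity of a(·,·) on H^1_0(1, 6) means a(u, u) ≥ α ||u||_{H^1}² for every u ∈ H^1_0.
The interval has length L = 5, and Poincaré/coercivity depend only on L. Here a(u, u) = ∫(u')² + (-1/10)·∫u².
Here c = -1/10 < 0 with |c| < (π/L)² = π^2/25, so coercivity still holds. The condition a(u,u) ≥ α||u||_{H^1}² reads (1−α)∫(u')² ≥ (α−c)∫u². Any admissible α is ≤ 1 (rapidly oscillating u have ∫u²/∫(u')² → 0), and α = 1 would force 0 ≥ (1−c)∫u², impossible since c < 1; so 1−α > 0. By the sharp Poincaré inequality on H^1_0 of an interval of length L, ∫(u')² ≥ (π/L)²∫u² with equality for the first sine mode sin(π(x−x₀)/L) (x₀ the left endpoint), so the inequality holds for all u iff (1−α)(π/L)² ≥ α − c, i.e. α ≤ ((π/L)² + c)/((π/L)² + 1) = (1 + c(L/π)²)/(1 + (L/π)²). (Direct route, valid since c ≤ 0: Poincaré gives c∫u² ≥ c(L/π)²∫(u')², so a(u,u) ≥ (1 + c(L/π)²)∫(u')², while ||u||_{H^1}² ≤ (1 + (L/π)²)∫(u')²; dividing yields the same α.) With (π/L)² = π^2/25 and c = -1/10, the largest admissible constant is α = ((π/L)² + c)/((π/L)² + 1).
Simplifying, α = (-5/2 + π^2)/(π^2 + 25).


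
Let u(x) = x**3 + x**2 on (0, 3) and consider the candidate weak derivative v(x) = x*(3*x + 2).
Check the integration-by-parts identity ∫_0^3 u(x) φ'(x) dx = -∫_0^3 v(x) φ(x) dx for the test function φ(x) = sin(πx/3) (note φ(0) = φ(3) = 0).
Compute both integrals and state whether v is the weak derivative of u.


LHS = -99/π + 324/π^3, RHS = -99/π + 324/π^3. Yes, v = u' weakly.

u(x) = x**3 + x**2, classical derivative u'(x) = 3*x**2 + 2*x.
φ(x) = sin(πx/3), so φ'(x) = π*cos(π*x/3)/3.
Note φ(0) = φ(3) = 0, so the boundary term u·φ vanishes.
LHS = ∫_0^3 u(x) φ'(x) dx = ∫_0^3 (π*x^3*cos(π*x/3)/3 + π*x^2*cos(π*x/3)/3) dx. Term by term:
  ∫_0^3 π*x^2*cos(π*x/3)/3 dx = -18/π;  ∫_0^3 π*x^3*cos(π*x/3)/3 dx = -81/π + 324/π^3.
Sum: -18/π + -81/π + 324/π^3 = -99/π + 324/π^3.
So LHS = -99/π + 324/π^3.
∫_0^3 v(x) φ(x) dx = ∫_0^3 (3*x^2*sin(π*x/3) + 2*x*sin(π*x/3)) dx. Term by term:
  ∫_0^3 2*x*sin(π*x/3) dx = 18/π;  ∫_0^3 3*x^2*sin(π*x/3) dx = -324/π^3 + 81/π.
Sum: 18/π + -324/π^3 + 81/π = -324/π^3 + 99/π.
So RHS = -∫_0^3 v(x) φ(x) dx = -99/π + 324/π^3.
LHS = RHS, so the identity holds for this test φ.
Moreover u is smooth here and v(x) = u'(x) = 3*x**2 + 2*x pointwise, so the identity holds for every test function. Hence v is the weak derivative of u.


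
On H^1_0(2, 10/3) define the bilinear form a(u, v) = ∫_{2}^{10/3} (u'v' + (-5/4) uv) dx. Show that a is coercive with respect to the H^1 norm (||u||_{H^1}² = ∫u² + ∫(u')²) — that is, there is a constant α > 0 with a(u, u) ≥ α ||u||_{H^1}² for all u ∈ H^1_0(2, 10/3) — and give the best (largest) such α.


α = (-20 + 9*π^2)/(16 + 9*π^2)

Coercivity of a(·,·) on H^1_0(2, 10/3) means a(u, u) ≥ α ||u||_{H^1}² for every u ∈ H^1_0.
The interval has length L = 4/3, and Poincaré/coercivity depend only on L. Here a(u, u) = ∫(u')² + (-5/4)·∫u².
Here c = -5/4 < 0 with |c| < (π/L)² = 9*π^2/16, so coercivity still holds. The condition a(u,u) ≥ α||u||_{H^1}² reads (1−α)∫(u')² ≥ (α−c)∫u². Any admissible α is ≤ 1 (rapidly oscillating u have ∫u²/∫(u')² → 0), and α = 1 would force 0 ≥ (1−c)∫u², impossible since c < 1; so 1−α > 0. By the sharp Poincaré inequality on H^1_0 of an interval of length L, ∫(u')² ≥ (π/L)²∫u² with equality for the first sine mode sin(π(x−x₀)/L) (x₀ the left endpoint), so the inequality holds for all u iff (1−α)(π/L)² ≥ α − c, i.e. α ≤ ((π/L)² + c)/((π/L)² + 1) = (1 + c(L/π)²)/(1 + (L/π)²). (Direct route, valid since c ≤ 0: Poincaré gives c∫u² ≥ c(L/π)²∫(u')², so a(u,u) ≥ (1 + c(L/π)²)∫(u')², while ||u||_{H^1}² ≤ (1 + (L/π)²)∫(u')²; dividing yields the same α.) With (π/L)² = 9*π^2/16 and c = -5/4, the largest admissible constant is α = ((π/L)² + c)/((π/L)² + 1).
Simplifying, α = (-20 + 9*π^2)/(16 + 9*π^2).


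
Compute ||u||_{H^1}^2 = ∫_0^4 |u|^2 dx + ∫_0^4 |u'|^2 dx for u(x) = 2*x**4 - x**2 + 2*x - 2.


||u||_{H^1}^2 = 80756192/315

The H^1 norm (squared) on an interval (0, L) is
  ||u||_{H^1}^2 = ∫_0^L u(x)^2 dx + ∫_0^L u'(x)^2 dx.
Compute u'(x) = 8*x**3 - 2*x + 2.
Then u(x)^2 = 4*x**8 - 4*x**6 + 8*x**5 - 7*x**4 - 4*x**3 + 8*x**2 - 8*x + 4 and u'(x)^2 = 64*x**6 - 32*x**4 + 32*x**3 + 4*x**2 - 8*x + 4.
Integrate each monomial from 0 to 4 using ∫_0^4 c·x^n dx = c·4^(n+1)/(n+1):
  ∫_0^4 u(x)^2 dx = ∫_0^4 (4*x^8 - 4*x^6 + 8*x^5 - 7*x^4 - 4*x^3 + 8*x^2 - 8*x + 4) dx. Term by term:
    ∫_0^4 4*x^8 dx = 1048576/9;  ∫_0^4 -4*x^6 dx = -65536/7;  ∫_0^4 8*x^5 dx = 16384/3;
    ∫_0^4 -7*x^4 dx = -7168/5;  ∫_0^4 -4*x^3 dx = -256;  ∫_0^4 8*x^2 dx = 512/3;
    ∫_0^4 -8*x dx = -64;  ∫_0^4 4 dx = 16.
  Sum: 1048576/9 − 65536/7 + 16384/3 − 7168/5 − 256 + 512/3 − 64 + 16 = 34977776/315.
  ∫_0^4 u'(x)^2 dx = ∫_0^4 (64*x^6 - 32*x^4 + 32*x^3 + 4*x^2 - 8*x + 4) dx. Term by term:
    ∫_0^4 64*x^6 dx = 1048576/7;  ∫_0^4 -32*x^4 dx = -32768/5;  ∫_0^4 32*x^3 dx = 2048;
    ∫_0^4 4*x^2 dx = 256/3;  ∫_0^4 -8*x dx = -64;  ∫_0^4 4 dx = 16.
  Sum: 1048576/7 − 32768/5 + 2048 + 256/3 − 64 + 16 = 15259472/105.
Adding: ||u||_{H^1}^2 = 34977776/315 + 15259472/105 = 80756192/315.


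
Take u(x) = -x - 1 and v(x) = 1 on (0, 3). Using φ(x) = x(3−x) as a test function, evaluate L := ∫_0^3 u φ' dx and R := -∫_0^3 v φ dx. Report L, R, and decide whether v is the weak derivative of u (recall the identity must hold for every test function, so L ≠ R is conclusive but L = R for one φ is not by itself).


LHS = 9/2, RHS = -9/2. No, v is not the weak derivative of u.

u(x) = -x - 1, classical derivative u'(x) = -1.
φ(x) = x(3−x), so φ'(x) = 3 - 2*x.
Note φ(0) = φ(3) = 0, so the boundary term u·φ vanishes.
LHS = ∫_0^3 u(x) φ'(x) dx = ∫_0^3 (2*x^2 - x - 3) dx. Term by term:
  ∫_0^3 2*x^2 dx = 18;  ∫_0^3 -x dx = -9/2;  ∫_0^3 -3 dx = -9.
Sum: 18 − 9/2 − 9 = 9/2.
So LHS = 9/2.
∫_0^3 v(x) φ(x) dx = ∫_0^3 (-x^2 + 3*x) dx. Term by term:
  ∫_0^3 -x^2 dx = -9;  ∫_0^3 3*x dx = 27/2.
Sum: -9 + 27/2 = 9/2.
So RHS = -∫_0^3 v(x) φ(x) dx = -9/2.
LHS − RHS = 9 ≠ 0, so the identity fails.
(For a valid weak derivative the identity must hold for EVERY test function, in particular this one. The failure shows v is NOT the weak derivative of u.)
Correct weak derivative would be u'(x) = -1.


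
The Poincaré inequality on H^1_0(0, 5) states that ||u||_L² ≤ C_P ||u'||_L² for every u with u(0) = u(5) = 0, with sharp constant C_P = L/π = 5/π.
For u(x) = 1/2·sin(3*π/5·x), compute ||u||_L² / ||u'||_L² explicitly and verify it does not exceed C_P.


||u||_L² / ||u'||_L² = 5/(3*π) < C_P = 5/π.

u(x) = 1/2·sin(3*π/5·x), so u'(x) = 3*π*cos(3*π*x/5)/10.
Writing u(x) = A·sin(kπx/L) with A = 1/2 and k = 3, use ∫_0^L sin²(kπx/L) dx = L/2 and ∫_0^L cos²(kπx/L) dx = L/2.
u² = 1/4·sin²(3*π/5·x) and (u')² = 9*π^2/100·cos²(3*π/5·x), and each of sin², cos² integrates to L/2 = 5/2 over (0, 5).
∫_0^5 u² dx = 5/8, so ||u||_L² = sqrt(10)/4.
∫_0^5 (u')² dx = 9*π^2/40, so ||u'||_L² = 3*sqrt(10)*π/20.
Ratio ||u||_L² / ||u'||_L² = 5/(3*π).
Sharp Poincaré constant on H^1_0(0, 5) is C_P = L/π = 5/π, achieved by sin(π/5·x).
This is the k = 3 harmonic; the ratio L/(kπ) is strictly less than C_P = L/π, consistent with the sharp inequality ||u||_L² ≤ C_P ||u'||_L².


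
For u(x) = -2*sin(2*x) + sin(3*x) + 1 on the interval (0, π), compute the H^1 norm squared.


||u||_{H^1(0,π)}^2 = 4/3 + 16*π

u'(x) = -4*cos(2*x) + 3*cos(3*x).
Expand u² and (u')² and integrate term by term on (0, π), using: for integers n ≥ 1, ∫_0^π sin²(nx) dx = ∫_0^π cos²(nx) dx = π/2; for n ≠ n', ∫_0^π sin(nx)sin(n'x) dx = ∫_0^π cos(nx)cos(n'x) dx = 0; and by product-to-sum, ∫_0^π sin(nx)cos(n'x) dx = ½∫_0^π [sin((n+n')x) + sin((n−n')x)] dx, which is 0 when n+n' is even and 2n/(n²−n'²) when n+n' is odd (it need not vanish on (0, π)). For the constant mode: ∫_0^π 1 dx = π, ∫_0^π cos(nx) dx = 0, ∫_0^π sin(nx) dx = (1−(−1)^n)/n.
  u² squared terms: (1)²·∫1 dx = 1·π = π;  (-2)²·∫sin(2x)² dx = 4·π/2 = 2*π;  (1)²·∫sin(3x)² dx = 1·π/2 = π/2.
  u² cross terms: 2·(1)·(-2)·∫1·sin(2x) dx = -4·(0) = 0;  2·(1)·(1)·∫1·sin(3x) dx = 2·(2/3) = 4/3;  2·(-2)·(1)·∫sin(2x)·sin(3x) dx = -4·(0) = 0.
  So ∫_0^π u² dx = π + 2*π + π/2 + 0 + 4/3 + 0 = 4/3 + 7*π/2.
  (u')² squared terms: (-4)²·∫cos(2x)² dx = 16·π/2 = 8*π;  (3)²·∫cos(3x)² dx = 9·π/2 = 9*π/2.
  (u')² cross terms: 2·(-4)·(3)·∫cos(2x)·cos(3x) dx = -24·(0) = 0.
  So ∫_0^π (u')² dx = 8*π + 9*π/2 + 0 = 25*π/2.
||u||_{H^1}^2 = (4/3 + 7*π/2) + (25*π/2) = 4/3 + 16*π.


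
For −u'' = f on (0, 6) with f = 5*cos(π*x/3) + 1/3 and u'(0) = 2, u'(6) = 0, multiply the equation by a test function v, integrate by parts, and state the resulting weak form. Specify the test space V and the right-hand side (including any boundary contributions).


V = H^1(0, 6) (v unrestricted at boundary; u is determined up to an additive constant); weak form: ∫_0^6 u'v' dx = ∫_0^6 (5*cos(π*x/3) + 1/3) v dx − 2·v(0) for all v ∈ V.

Multiply both sides by a test function v and integrate from 0 to 6:
  ∫_0^6 −u''(x) v(x) dx = ∫_0^6 f(x) v(x) dx.
Integrate the LHS by parts once:
  ∫_0^6 −u'' v dx = −[u'(x) v(x)]_0^6 + ∫_0^6 u'(x) v'(x) dx.
Thus ∫_0^6 u'(x) v'(x) dx = ∫_0^6 f(x) v(x) dx + [u'(x) v(x)]_0^6.
Choose V so that boundary terms are either known or forced to vanish.
u has inhomogeneous Neumann u'(0) = 2, u'(6) = 0. [u' v]_0^6 = (0)·v(6) − (2)·v(0) = − 2·v(0). Take V = H^1(0, 6); boundary term becomes part of RHS.
Weak formulation: find u (satisfying any essential BC) such that ∫_0^6 u'(x) v'(x) dx = ∫_0^6 f v dx − 2·v(0) for all v ∈ V (Neumann data are natural BCs: they enter the RHS as boundary terms).
Substituting f(x) = 5*cos(π*x/3) + 1/3, the right-hand side is ∫_0^6 (5*cos(π*x/3) + 1/3) v dx − 2·v(0).
Compatibility check (pure Neumann): taking v ≡ 1 ∈ V gives 0 = ∫_0^6 f dx + (0) − (2), i.e. ∫_0^6 f dx must equal u'(0) − u'(6) = 2. Indeed ∫_0^6 (5*cos(π*x/3) + 1/3) dx = 2, so the data are compatible. The solution is then unique only up to an additive constant (fix it e.g. by requiring ∫_0^6 u dx = 0).


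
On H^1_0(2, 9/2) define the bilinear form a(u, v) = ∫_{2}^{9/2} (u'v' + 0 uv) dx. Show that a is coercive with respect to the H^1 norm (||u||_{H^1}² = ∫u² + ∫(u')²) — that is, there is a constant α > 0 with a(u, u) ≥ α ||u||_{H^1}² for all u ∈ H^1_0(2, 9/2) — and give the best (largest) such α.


α = 4*π^2/(25 + 4*π^2)

Coercivity of a(·,·) on H^1_0(2, 9/2) means a(u, u) ≥ α ||u||_{H^1}² for every u ∈ H^1_0.
The interval has length L = 5/2, and Poincaré/coercivity depend only on L. Here a(u, u) = ∫(u')² + (0)·∫u².
Here c = 0, so a(u,u) = ∫(u')² alone. The condition a(u,u) ≥ α||u||_{H^1}² reads (1−α)∫(u')² ≥ (α−c)∫u². Any admissible α is ≤ 1 (rapidly oscillating u have ∫u²/∫(u')² → 0), and α = 1 would force 0 ≥ (1−c)∫u², impossible since c < 1; so 1−α > 0. By the sharp Poincaré inequality on H^1_0 of an interval of length L, ∫(u')² ≥ (π/L)²∫u² with equality for the first sine mode sin(π(x−x₀)/L) (x₀ the left endpoint), so the inequality holds for all u iff (1−α)(π/L)² ≥ α − c, i.e. α ≤ ((π/L)² + c)/((π/L)² + 1) = (1 + c(L/π)²)/(1 + (L/π)²). (Direct route, valid since c ≤ 0: Poincaré gives c∫u² ≥ c(L/π)²∫(u')², so a(u,u) ≥ (1 + c(L/π)²)∫(u')², while ||u||_{H^1}² ≤ (1 + (L/π)²)∫(u')²; dividing yields the same α.) With (π/L)² = 4*π^2/25 and c = 0, the largest admissible constant is α = ((π/L)² + c)/((π/L)² + 1).
Simplifying, α = 4*π^2/(25 + 4*π^2).


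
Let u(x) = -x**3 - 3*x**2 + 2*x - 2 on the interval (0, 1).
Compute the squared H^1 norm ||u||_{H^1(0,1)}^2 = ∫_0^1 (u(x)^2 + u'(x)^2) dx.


||u||_{H^1}^2 = 1709/105

The H^1 norm (squared) on an interval (0, L) is
  ||u||_{H^1}^2 = ∫_0^L u(x)^2 dx + ∫_0^L u'(x)^2 dx.
Compute u'(x) = -3*x**2 - 6*x + 2.
Then u(x)^2 = x**6 + 6*x**5 + 5*x**4 - 8*x**3 + 16*x**2 - 8*x + 4 and u'(x)^2 = 9*x**4 + 36*x**3 + 24*x**2 - 24*x + 4.
Integrate each monomial from 0 to 1 using ∫_0^1 c·x^n dx = c·1^(n+1)/(n+1):
  ∫_0^1 u(x)^2 dx = ∫_0^1 (x^6 + 6*x^5 + 5*x^4 - 8*x^3 + 16*x^2 - 8*x + 4) dx. Term by term:
    ∫_0^1 x^6 dx = 1/7;  ∫_0^1 6*x^5 dx = 1;  ∫_0^1 5*x^4 dx = 1;
    ∫_0^1 -8*x^3 dx = -2;  ∫_0^1 16*x^2 dx = 16/3;  ∫_0^1 -8*x dx = -4;
    ∫_0^1 4 dx = 4.
  Sum: 1/7 + 1 + 1 − 2 + 16/3 − 4 + 4 = 115/21.
  ∫_0^1 u'(x)^2 dx = ∫_0^1 (9*x^4 + 36*x^3 + 24*x^2 - 24*x + 4) dx. Term by term:
    ∫_0^1 9*x^4 dx = 9/5;  ∫_0^1 36*x^3 dx = 9;  ∫_0^1 24*x^2 dx = 8;
    ∫_0^1 -24*x dx = -12;  ∫_0^1 4 dx = 4.
  Sum: 9/5 + 9 + 8 − 12 + 4 = 54/5.
Adding: ||u||_{H^1}^2 = 115/21 + 54/5 = 1709/105.


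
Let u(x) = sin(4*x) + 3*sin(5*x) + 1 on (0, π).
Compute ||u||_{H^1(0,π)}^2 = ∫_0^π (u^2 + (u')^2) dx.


||u||_{H^1(0,π)}^2 = 12/5 + 253*π/2

u'(x) = 4*cos(4*x) + 15*cos(5*x).
Expand u² and (u')² and integrate term by term on (0, π), using: for integers n ≥ 1, ∫_0^π sin²(nx) dx = ∫_0^π cos²(nx) dx = π/2; for n ≠ n', ∫_0^π sin(nx)sin(n'x) dx = ∫_0^π cos(nx)cos(n'x) dx = 0; and by product-to-sum, ∫_0^π sin(nx)cos(n'x) dx = ½∫_0^π [sin((n+n')x) + sin((n−n')x)] dx, which is 0 when n+n' is even and 2n/(n²−n'²) when n+n' is odd (it need not vanish on (0, π)). For the constant mode: ∫_0^π 1 dx = π, ∫_0^π cos(nx) dx = 0, ∫_0^π sin(nx) dx = (1−(−1)^n)/n.
  u² squared terms: (1)²·∫1 dx = 1·π = π;  (3)²·∫sin(5x)² dx = 9·π/2 = 9*π/2;  (1)²·∫sin(4x)² dx = 1·π/2 = π/2.
  u² cross terms: 2·(1)·(3)·∫1·sin(5x) dx = 6·(2/5) = 12/5;  2·(1)·(1)·∫1·sin(4x) dx = 2·(0) = 0;  2·(3)·(1)·∫sin(5x)·sin(4x) dx = 6·(0) = 0.
  So ∫_0^π u² dx = π + 9*π/2 + π/2 + 12/5 + 0 + 0 = 12/5 + 6*π.
  (u')² squared terms: (4)²·∫cos(4x)² dx = 16·π/2 = 8*π;  (15)²·∫cos(5x)² dx = 225·π/2 = 225*π/2.
  (u')² cross terms: 2·(4)·(15)·∫cos(4x)·cos(5x) dx = 120·(0) = 0.
  So ∫_0^π (u')² dx = 8*π + 225*π/2 + 0 = 241*π/2.
||u||_{H^1}^2 = (12/5 + 6*π) + (241*π/2) = 12/5 + 253*π/2.


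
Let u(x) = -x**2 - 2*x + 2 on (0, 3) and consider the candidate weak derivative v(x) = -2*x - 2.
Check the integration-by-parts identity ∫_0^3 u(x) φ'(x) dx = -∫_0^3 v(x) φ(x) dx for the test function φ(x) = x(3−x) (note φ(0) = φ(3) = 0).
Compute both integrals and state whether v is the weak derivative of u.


LHS = 45/2, RHS = 45/2. Yes, v = u' weakly.

u(x) = -x**2 - 2*x + 2, classical derivative u'(x) = -2*x - 2.
φ(x) = x(3−x), so φ'(x) = 3 - 2*x.
Note φ(0) = φ(3) = 0, so the boundary term u·φ vanishes.
LHS = ∫_0^3 u(x) φ'(x) dx = ∫_0^3 (2*x^3 + x^2 - 10*x + 6) dx. Term by term:
  ∫_0^3 2*x^3 dx = 81/2;  ∫_0^3 x^2 dx = 9;  ∫_0^3 -10*x dx = -45;
  ∫_0^3 6 dx = 18.
Sum: 81/2 + 9 − 45 + 18 = 45/2.
So LHS = 45/2.
∫_0^3 v(x) φ(x) dx = ∫_0^3 (2*x^3 - 4*x^2 - 6*x) dx. Term by term:
  ∫_0^3 2*x^3 dx = 81/2;  ∫_0^3 -4*x^2 dx = -36;  ∫_0^3 -6*x dx = -27.
Sum: 81/2 − 36 − 27 = -45/2.
So RHS = -∫_0^3 v(x) φ(x) dx = 45/2.
LHS = RHS, so the identity holds for this test φ.
Moreover u is smooth here and v(x) = u'(x) = -2*x - 2 pointwise, so the identity holds for every test function. Hence v is the weak derivative of u.


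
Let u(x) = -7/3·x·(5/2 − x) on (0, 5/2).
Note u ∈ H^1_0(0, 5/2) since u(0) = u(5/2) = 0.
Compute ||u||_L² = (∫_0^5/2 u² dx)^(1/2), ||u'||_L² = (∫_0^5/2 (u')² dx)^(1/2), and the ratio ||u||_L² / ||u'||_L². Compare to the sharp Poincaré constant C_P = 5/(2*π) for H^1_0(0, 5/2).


||u||_L² / ||u'||_L² = sqrt(10)/4 < C_P = 5/(2*π).

u(x) = -7/3·x·(5/2 − x), so u'(x) = 14*x/3 - 35/6.
u(x) = -7/3·x·(5/2 − x) vanishes at x = 0 and x = 5/2, so u ∈ H^1_0(0, 5/2). Differentiate via the product rule and integrate the resulting polynomials term by term.
  ∫_0^5/2 u² dx = ∫_0^5/2 (49*x^4/9 - 245*x^3/9 + 1225*x^2/36) dx. Term by term:
    ∫_0^5/2 49*x^4/9 dx = 30625/288;  ∫_0^5/2 -245*x^3/9 dx = -153125/576;  ∫_0^5/2 1225*x^2/36 dx = 153125/864.
  Sum: 30625/288 − 153125/576 + 153125/864 = 30625/1728.
  ∫_0^5/2 (u')² dx = ∫_0^5/2 (196*x^2/9 - 490*x/9 + 1225/36) dx. Term by term:
    ∫_0^5/2 196*x^2/9 dx = 6125/54;  ∫_0^5/2 -490*x/9 dx = -6125/36;  ∫_0^5/2 1225/36 dx = 6125/72.
  Sum: 6125/54 − 6125/36 + 6125/72 = 6125/216.
∫_0^5/2 u² dx = 30625/1728, so ||u||_L² = 175*sqrt(3)/72.
∫_0^5/2 (u')² dx = 6125/216, so ||u'||_L² = 35*sqrt(30)/36.
Ratio ||u||_L² / ||u'||_L² = sqrt(10)/4.
Sharp Poincaré constant on H^1_0(0, 5/2) is C_P = L/π = 5/(2*π), achieved by sin(2*π/5·x).
A polynomial bump cannot attain the sharp Poincaré constant (only the first sine eigenfunction does), so the ratio is strictly less than C_P, consistent with ||u||_L² ≤ C_P ||u'||_L².


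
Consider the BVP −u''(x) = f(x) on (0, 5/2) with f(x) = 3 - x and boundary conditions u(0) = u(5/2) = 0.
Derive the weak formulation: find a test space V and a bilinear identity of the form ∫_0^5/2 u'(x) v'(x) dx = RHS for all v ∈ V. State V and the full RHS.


V = H^1_0(0, 5/2) (so v(0) = v(5/2) = 0); weak form: ∫_0^5/2 u'v' dx = ∫_0^5/2 (3 - x) v dx for all v ∈ V.

Multiply both sides by a test function v and integrate from 0 to 5/2:
  ∫_0^5/2 −u''(x) v(x) dx = ∫_0^5/2 f(x) v(x) dx.
Integrate the LHS by parts once:
  ∫_0^5/2 −u'' v dx = −[u'(x) v(x)]_0^5/2 + ∫_0^5/2 u'(x) v'(x) dx.
Thus ∫_0^5/2 u'(x) v'(x) dx = ∫_0^5/2 f(x) v(x) dx + [u'(x) v(x)]_0^5/2.
Choose V so that boundary terms are either known or forced to vanish.
u is Dirichlet: u(0) = u(5/2) = 0. Let V = H^1_0(0, 5/2); then v(0) = v(5/2) = 0, and [u' v]_0^5/2 = 0.
Weak formulation: find u (satisfying any essential BC) such that ∫_0^5/2 u'(x) v'(x) dx = ∫_0^5/2 f v dx for all v ∈ V.
Substituting f(x) = 3 - x, the right-hand side is ∫_0^5/2 (3 - x) v dx.


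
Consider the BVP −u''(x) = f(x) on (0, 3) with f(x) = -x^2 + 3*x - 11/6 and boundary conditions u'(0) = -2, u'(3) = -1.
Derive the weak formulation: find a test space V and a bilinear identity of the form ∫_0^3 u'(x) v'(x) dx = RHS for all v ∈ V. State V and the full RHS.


V = H^1(0, 3) (v unrestricted at boundary; u is determined up to an additive constant); weak form: ∫_0^3 u'v' dx = ∫_0^3 (-x^2 + 3*x - 11/6) v dx − v(3) + 2·v(0) for all v ∈ V.

Multiply both sides by a test function v and integrate from 0 to 3:
  ∫_0^3 −u''(x) v(x) dx = ∫_0^3 f(x) v(x) dx.
Integrate the LHS by parts once:
  ∫_0^3 −u'' v dx = −[u'(x) v(x)]_0^3 + ∫_0^3 u'(x) v'(x) dx.
Thus ∫_0^3 u'(x) v'(x) dx = ∫_0^3 f(x) v(x) dx + [u'(x) v(x)]_0^3.
Choose V so that boundary terms are either known or forced to vanish.
u has inhomogeneous Neumann u'(0) = -2, u'(3) = -1. [u' v]_0^3 = (-1)·v(3) − (-2)·v(0) = − v(3) + 2·v(0). Take V = H^1(0, 3); boundary term becomes part of RHS.
Weak formulation: find u (satisfying any essential BC) such that ∫_0^3 u'(x) v'(x) dx = ∫_0^3 f v dx − v(3) + 2·v(0) for all v ∈ V (Neumann data are natural BCs: they enter the RHS as boundary terms).
Substituting f(x) = -x^2 + 3*x - 11/6, the right-hand side is ∫_0^3 (-x^2 + 3*x - 11/6) v dx − v(3) + 2·v(0).
Compatibility check (pure Neumann): taking v ≡ 1 ∈ V gives 0 = ∫_0^3 f dx + (-1) − (-2), i.e. ∫_0^3 f dx must equal u'(0) − u'(3) = -1. Indeed ∫_0^3 (-x^2 + 3*x - 11/6) dx = -1, so the data are compatible. The solution is then unique only up to an additive constant (fix it e.g. by requiring ∫_0^3 u dx = 0).


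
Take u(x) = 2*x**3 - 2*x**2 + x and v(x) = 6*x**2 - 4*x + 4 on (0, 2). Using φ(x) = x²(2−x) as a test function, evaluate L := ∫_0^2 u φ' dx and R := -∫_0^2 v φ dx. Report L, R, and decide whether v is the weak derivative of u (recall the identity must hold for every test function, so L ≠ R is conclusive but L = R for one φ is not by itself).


LHS = -116/15, RHS = -176/15. No, v is not the weak derivative of u.

u(x) = 2*x**3 - 2*x**2 + x, classical derivative u'(x) = 6*x**2 - 4*x + 1.
φ(x) = x²(2−x), so φ'(x) = x*(4 - 3*x).
Note φ(0) = φ(2) = 0, so the boundary term u·φ vanishes.
LHS = ∫_0^2 u(x) φ'(x) dx = ∫_0^2 (-6*x^5 + 14*x^4 - 11*x^3 + 4*x^2) dx. Term by term:
  ∫_0^2 -6*x^5 dx = -64;  ∫_0^2 14*x^4 dx = 448/5;  ∫_0^2 -11*x^3 dx = -44;
  ∫_0^2 4*x^2 dx = 32/3.
Sum: -64 + 448/5 − 44 + 32/3 = -116/15.
So LHS = -116/15.
∫_0^2 v(x) φ(x) dx = ∫_0^2 (-6*x^5 + 16*x^4 - 12*x^3 + 8*x^2) dx. Term by term:
  ∫_0^2 -6*x^5 dx = -64;  ∫_0^2 16*x^4 dx = 512/5;  ∫_0^2 -12*x^3 dx = -48;
  ∫_0^2 8*x^2 dx = 64/3.
Sum: -64 + 512/5 − 48 + 64/3 = 176/15.
So RHS = -∫_0^2 v(x) φ(x) dx = -176/15.
LHS − RHS = 4 ≠ 0, so the identity fails.
(For a valid weak derivative the identity must hold for EVERY test function, in particular this one. The failure shows v is NOT the weak derivative of u.)
Correct weak derivative would be u'(x) = 6*x**2 - 4*x + 1.


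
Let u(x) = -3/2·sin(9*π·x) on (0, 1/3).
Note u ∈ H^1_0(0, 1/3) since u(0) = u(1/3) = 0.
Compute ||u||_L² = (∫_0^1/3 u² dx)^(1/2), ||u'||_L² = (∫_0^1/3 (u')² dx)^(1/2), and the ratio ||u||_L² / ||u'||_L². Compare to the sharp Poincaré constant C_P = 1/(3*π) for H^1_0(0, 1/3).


||u||_L² / ||u'||_L² = 1/(9*π) < C_P = 1/(3*π).

u(x) = -3/2·sin(9*π·x), so u'(x) = -27*π*cos(9*π*x)/2.
Writing u(x) = A·sin(kπx/L) with A = -3/2 and k = 3, use ∫_0^L sin²(kπx/L) dx = L/2 and ∫_0^L cos²(kπx/L) dx = L/2.
u² = 9/4·sin²(9*π·x) and (u')² = 729*π^2/4·cos²(9*π·x), and each of sin², cos² integrates to L/2 = 1/6 over (0, 1/3).
∫_0^1/3 u² dx = 3/8, so ||u||_L² = sqrt(6)/4.
∫_0^1/3 (u')² dx = 243*π^2/8, so ||u'||_L² = 9*sqrt(6)*π/4.
Ratio ||u||_L² / ||u'||_L² = 1/(9*π).
Sharp Poincaré constant on H^1_0(0, 1/3) is C_P = L/π = 1/(3*π), achieved by sin(3*π·x).
This is the k = 3 harmonic; the ratio L/(kπ) is strictly less than C_P = L/π, consistent with the sharp inequality ||u||_L² ≤ C_P ||u'||_L².


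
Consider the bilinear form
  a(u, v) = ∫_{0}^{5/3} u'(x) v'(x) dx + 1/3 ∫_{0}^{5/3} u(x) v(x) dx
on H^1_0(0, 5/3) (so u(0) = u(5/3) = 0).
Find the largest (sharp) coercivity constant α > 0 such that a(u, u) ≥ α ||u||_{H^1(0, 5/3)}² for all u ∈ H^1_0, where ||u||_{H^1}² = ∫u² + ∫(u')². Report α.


α = (25 + 27*π^2)/(3*(25 + 9*π^2))

Coercivity of a(·,·) on H^1_0(0, 5/3) means a(u, u) ≥ α ||u||_{H^1}² for every u ∈ H^1_0.
The interval has length L = 5/3, and Poincaré/coercivity depend only on L. Here a(u, u) = ∫(u')² + (1/3)·∫u².
Here 0 < c = 1/3 < 1. The condition a(u,u) ≥ α||u||_{H^1}² reads (1−α)∫(u')² ≥ (α−c)∫u². Any admissible α is ≤ 1 (rapidly oscillating u have ∫u²/∫(u')² → 0), and α = 1 would force 0 ≥ (1−c)∫u², impossible since c < 1; so 1−α > 0. By the sharp Poincaré inequality on H^1_0 of an interval of length L, ∫(u')² ≥ (π/L)²∫u² with equality for the first sine mode sin(π(x−x₀)/L) (x₀ the left endpoint), so the inequality holds for all u iff (1−α)(π/L)² ≥ α − c, i.e. α ≤ ((π/L)² + c)/((π/L)² + 1) = (1 + c(L/π)²)/(1 + (L/π)²). With (π/L)² = 9*π^2/25 and c = 1/3, the largest admissible constant is α = ((π/L)² + c)/((π/L)² + 1).
Simplifying, α = (25 + 27*π^2)/(3*(25 + 9*π^2)).


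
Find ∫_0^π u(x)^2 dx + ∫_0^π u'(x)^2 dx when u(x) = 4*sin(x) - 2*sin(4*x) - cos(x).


||u||_{H^1(0,π)}^2 = 64/15 + 51*π

u'(x) = sin(x) + 4*cos(x) - 8*cos(4*x).
Expand u² and (u')² and integrate term by term on (0, π), using: for integers n ≥ 1, ∫_0^π sin²(nx) dx = ∫_0^π cos²(nx) dx = π/2; for n ≠ n', ∫_0^π sin(nx)sin(n'x) dx = ∫_0^π cos(nx)cos(n'x) dx = 0; and by product-to-sum, ∫_0^π sin(nx)cos(n'x) dx = ½∫_0^π [sin((n+n')x) + sin((n−n')x)] dx, which is 0 when n+n' is even and 2n/(n²−n'²) when n+n' is odd (it need not vanish on (0, π)).
  u² squared terms: (-1)²·∫cos(x)² dx = 1·π/2 = π/2;  (-2)²·∫sin(4x)² dx = 4·π/2 = 2*π;  (4)²·∫sin(x)² dx = 16·π/2 = 8*π.
  u² cross terms: 2·(-1)·(-2)·∫cos(x)·sin(4x) dx = 4·(8/15) = 32/15;  2·(-1)·(4)·∫cos(x)·sin(x) dx = -8·(0) = 0;  2·(-2)·(4)·∫sin(4x)·sin(x) dx = -16·(0) = 0.
  So ∫_0^π u² dx = π/2 + 2*π + 8*π + 32/15 + 0 + 0 = 32/15 + 21*π/2.
  (u')² squared terms: (-8)²·∫cos(4x)² dx = 64·π/2 = 32*π;  (4)²·∫cos(x)² dx = 16·π/2 = 8*π;  (1)²·∫sin(x)² dx = 1·π/2 = π/2.
  (u')² cross terms: 2·(-8)·(4)·∫cos(4x)·cos(x) dx = -64·(0) = 0;  2·(-8)·(1)·∫cos(4x)·sin(x) dx = -16·(-2/15) = 32/15;  2·(4)·(1)·∫cos(x)·sin(x) dx = 8·(0) = 0.
  So ∫_0^π (u')² dx = 32*π + 8*π + π/2 + 0 + 32/15 + 0 = 32/15 + 81*π/2.
||u||_{H^1}^2 = (32/15 + 21*π/2) + (32/15 + 81*π/2) = 64/15 + 51*π.


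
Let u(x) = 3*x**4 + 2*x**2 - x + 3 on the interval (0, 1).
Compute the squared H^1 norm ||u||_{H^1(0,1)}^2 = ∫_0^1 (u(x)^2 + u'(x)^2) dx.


||u||_{H^1}^2 = 5413/105

The H^1 norm (squared) on an interval (0, L) is
  ||u||_{H^1}^2 = ∫_0^L u(x)^2 dx + ∫_0^L u'(x)^2 dx.
Compute u'(x) = 12*x**3 + 4*x - 1.
Then u(x)^2 = 9*x**8 + 12*x**6 - 6*x**5 + 22*x**4 - 4*x**3 + 13*x**2 - 6*x + 9 and u'(x)^2 = 144*x**6 + 96*x**4 - 24*x**3 + 16*x**2 - 8*x + 1.
Integrate each monomial from 0 to 1 using ∫_0^1 c·x^n dx = c·1^(n+1)/(n+1):
  ∫_0^1 u(x)^2 dx = ∫_0^1 (9*x^8 + 12*x^6 - 6*x^5 + 22*x^4 - 4*x^3 + 13*x^2 - 6*x + 9) dx. Term by term:
    ∫_0^1 9*x^8 dx = 1;  ∫_0^1 12*x^6 dx = 12/7;  ∫_0^1 -6*x^5 dx = -1;
    ∫_0^1 22*x^4 dx = 22/5;  ∫_0^1 -4*x^3 dx = -1;  ∫_0^1 13*x^2 dx = 13/3;
    ∫_0^1 -6*x dx = -3;  ∫_0^1 9 dx = 9.
  Sum: 1 + 12/7 − 1 + 22/5 − 1 + 13/3 − 3 + 9 = 1622/105.
  ∫_0^1 u'(x)^2 dx = ∫_0^1 (144*x^6 + 96*x^4 - 24*x^3 + 16*x^2 - 8*x + 1) dx. Term by term:
    ∫_0^1 144*x^6 dx = 144/7;  ∫_0^1 96*x^4 dx = 96/5;  ∫_0^1 -24*x^3 dx = -6;
    ∫_0^1 16*x^2 dx = 16/3;  ∫_0^1 -8*x dx = -4;  ∫_0^1 1 dx = 1.
  Sum: 144/7 + 96/5 − 6 + 16/3 − 4 + 1 = 3791/105.
Adding: ||u||_{H^1}^2 = 1622/105 + 3791/105 = 5413/105.


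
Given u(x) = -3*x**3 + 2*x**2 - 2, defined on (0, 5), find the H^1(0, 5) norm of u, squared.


||u||_{H^1}^2 = 2379295/21

The H^1 norm (squared) on an interval (0, L) is
  ||u||_{H^1}^2 = ∫_0^L u(x)^2 dx + ∫_0^L u'(x)^2 dx.
Compute u'(x) = -9*x**2 + 4*x.
Then u(x)^2 = 9*x**6 - 12*x**5 + 4*x**4 + 12*x**3 - 8*x**2 + 4 and u'(x)^2 = 81*x**4 - 72*x**3 + 16*x**2.
Integrate each monomial from 0 to 5 using ∫_0^5 c·x^n dx = c·5^(n+1)/(n+1):
  ∫_0^5 u(x)^2 dx = ∫_0^5 (9*x^6 - 12*x^5 + 4*x^4 + 12*x^3 - 8*x^2 + 4) dx. Term by term:
    ∫_0^5 9*x^6 dx = 703125/7;  ∫_0^5 -12*x^5 dx = -31250;  ∫_0^5 4*x^4 dx = 2500;
    ∫_0^5 12*x^3 dx = 1875;  ∫_0^5 -8*x^2 dx = -1000/3;  ∫_0^5 4 dx = 20.
  Sum: 703125/7 − 31250 + 2500 + 1875 − 1000/3 + 20 = 1538420/21.
  ∫_0^5 u'(x)^2 dx = ∫_0^5 (81*x^4 - 72*x^3 + 16*x^2) dx. Term by term:
    ∫_0^5 81*x^4 dx = 50625;  ∫_0^5 -72*x^3 dx = -11250;  ∫_0^5 16*x^2 dx = 2000/3.
  Sum: 50625 − 11250 + 2000/3 = 120125/3.
Adding: ||u||_{H^1}^2 = 1538420/21 + 120125/3 = 2379295/21.


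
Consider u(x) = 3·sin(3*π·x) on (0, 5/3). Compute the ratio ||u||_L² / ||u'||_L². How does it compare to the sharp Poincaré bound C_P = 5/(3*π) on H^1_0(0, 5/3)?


||u||_L² / ||u'||_L² = 1/(3*π) < C_P = 5/(3*π).

u(x) = 3·sin(3*π·x), so u'(x) = 9*π*cos(3*π*x).
Writing u(x) = A·sin(kπx/L) with A = 3 and k = 5, use ∫_0^L sin²(kπx/L) dx = L/2 and ∫_0^L cos²(kπx/L) dx = L/2.
u² = 9·sin²(3*π·x) and (u')² = 81*π^2·cos²(3*π·x), and each of sin², cos² integrates to L/2 = 5/6 over (0, 5/3).
∫_0^5/3 u² dx = 15/2, so ||u||_L² = sqrt(30)/2.
∫_0^5/3 (u')² dx = 135*π^2/2, so ||u'||_L² = 3*sqrt(30)*π/2.
Ratio ||u||_L² / ||u'||_L² = 1/(3*π).
Sharp Poincaré constant on H^1_0(0, 5/3) is C_P = L/π = 5/(3*π), achieved by sin(3*π/5·x).
This is the k = 5 harmonic; the ratio L/(kπ) is strictly less than C_P = L/π, consistent with the sharp inequality ||u||_L² ≤ C_P ||u'||_L².
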